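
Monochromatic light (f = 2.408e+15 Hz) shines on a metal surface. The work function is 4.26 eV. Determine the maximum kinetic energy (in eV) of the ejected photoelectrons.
5.6987 eV

Using Einstein's photoelectric equation: KE_max = hf - φ

First, calculate the photon energy:
E_photon = hf = (6.626×10⁻³⁴ J·s)(2.408e+15 Hz)
E_photon = 9.9587 eV

Then, the maximum kinetic energy:
KE_max = E_photon - φ = 9.9587 eV - 4.26 eV = 5.6987 eV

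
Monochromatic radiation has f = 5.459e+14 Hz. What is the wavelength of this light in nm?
549.17 nm

Using the wave equation: c = fλ

Solving for wavelength:
λ = c/f = (3×10⁸ m/s) / (5.459e+14 Hz)
λ = 549.17 nm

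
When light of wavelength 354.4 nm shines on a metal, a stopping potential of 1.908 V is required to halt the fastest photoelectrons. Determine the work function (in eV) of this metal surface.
1.59 eV

The stopping potential gives the maximum kinetic energy: KE_max = eV_s = 1.908 eV

From Einstein's photoelectric equation: KE_max = hc/λ - φ
Rearranging: φ = hc/λ - KE_max

Calculate photon energy:
E_photon = hc/λ = (6.626×10⁻³⁴ J·s)(3×10⁸ m/s) / (354.4×10⁻⁹ m) = 3.4984 eV

Therefore:
φ = 3.4984 - 1.908 = 1.59 eV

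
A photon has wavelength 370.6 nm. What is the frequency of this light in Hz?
8.0894e+14 Hz

Using the wave equation: c = fλ

Solving for frequency:
f = c/λ = (3×10⁸ m/s) / (370.6×10⁻⁹ m)
f = 8.0894e+14 Hz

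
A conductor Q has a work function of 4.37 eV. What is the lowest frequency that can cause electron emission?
1.0567e+15 Hz

The threshold frequency is when the photon energy equals the work function:
hf₀ = φ

Solving for f₀:
f₀ = φ/h = (4.37 eV × 1.602×10⁻¹⁹ J/eV) / (6.626×10⁻³⁴ J·s)
f₀ = 1.0567e+15 Hz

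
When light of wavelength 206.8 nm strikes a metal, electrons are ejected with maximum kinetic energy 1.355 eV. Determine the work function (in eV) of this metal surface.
4.64 eV

From Einstein's photoelectric equation: KE_max = hf - φ = hc/λ - φ

Rearranging for φ:
φ = hc/λ - KE_max

Calculate photon energy:
E_photon = hc/λ = 5.9954 eV

Therefore:
φ = 5.9954 - 1.355 = 4.64 eV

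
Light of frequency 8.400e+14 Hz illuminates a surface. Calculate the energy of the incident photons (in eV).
3.4740 eV

Using E = hf:

E = hf = (6.626×10⁻³⁴ J·s)(8.400e+14 Hz)
E = 3.4740 eV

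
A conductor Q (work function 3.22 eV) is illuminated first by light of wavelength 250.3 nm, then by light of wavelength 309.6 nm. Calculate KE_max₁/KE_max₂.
2.2091

Using Einstein's equation: KE_max = hc/λ - φ

For λ₁ = 250.3 nm:
E₁ = hc/λ₁ = 4.9534 eV
KE₁ = E₁ - φ = 4.9534 - 3.22 = 1.7334 eV

For λ₂ = 309.6 nm:
E₂ = hc/λ₂ = 4.0047 eV
KE₂ = E₂ - φ = 4.0047 - 3.22 = 0.7847 eV

Ratio: KE₁/KE₂ = 1.7334/0.7847 = 2.2091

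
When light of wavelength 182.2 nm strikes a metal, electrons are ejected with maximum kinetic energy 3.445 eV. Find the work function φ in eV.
3.36 eV

From Einstein's photoelectric equation: KE_max = hf - φ = hc/λ - φ

Rearranging for φ:
φ = hc/λ - KE_max

Calculate photon energy:
E_photon = hc/λ = 6.8048 eV

Therefore:
φ = 6.8048 - 3.445 = 3.36 eV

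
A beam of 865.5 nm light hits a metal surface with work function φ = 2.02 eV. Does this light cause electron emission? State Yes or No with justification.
No

For photoemission, the photon energy must exceed the work function.

Photon energy: E = hc/λ = 1.4325 eV
Work function: φ = 2.02 eV

Since E_photon (1.4325 eV) < φ (2.02 eV), photoemission will NOT occur.
The threshold wavelength is λ₀ = hc/φ = 613.8 nm.
Since 865.5 nm > 613.8 nm, the photons lack sufficient energy.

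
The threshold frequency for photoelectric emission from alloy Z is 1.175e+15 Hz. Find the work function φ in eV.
4.86 eV

At the threshold frequency, photon energy equals work function:
φ = hf₀

Calculating:
φ = (6.626×10⁻³⁴ J·s)(1.175e+15 Hz)
φ = 4.86 eV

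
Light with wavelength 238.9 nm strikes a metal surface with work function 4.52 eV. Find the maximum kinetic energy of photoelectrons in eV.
0.6698 eV

Using Einstein's photoelectric equation: KE_max = hf - φ = hc/λ - φ

First, calculate the photon energy:
E_photon = hc/λ = (6.626×10⁻³⁴ J·s)(3×10⁸ m/s) / (238.9×10⁻⁹ m)
E_photon = 5.1898 eV

Then, the maximum kinetic energy:
KE_max = E_photon - φ = 5.1898 eV - 4.52 eV = 0.6698 eV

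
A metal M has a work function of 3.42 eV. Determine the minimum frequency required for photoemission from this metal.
8.2695e+14 Hz

The threshold frequency is when the photon energy equals the work function:
hf₀ = φ

Solving for f₀:
f₀ = φ/h = (3.42 eV × 1.602×10⁻¹⁹ J/eV) / (6.626×10⁻³⁴ J·s)
f₀ = 8.2695e+14 Hz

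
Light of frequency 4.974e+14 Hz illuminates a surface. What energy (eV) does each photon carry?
2.0571 eV

Using E = hf:

E = hf = (6.626×10⁻³⁴ J·s)(4.974e+14 Hz)
E = 2.0571 eV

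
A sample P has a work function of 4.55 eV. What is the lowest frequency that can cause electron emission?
1.1002e+15 Hz

The threshold frequency is when the photon energy equals the work function:
hf₀ = φ

Solving for f₀:
f₀ = φ/h = (4.55 eV × 1.602×10⁻¹⁹ J/eV) / (6.626×10⁻³⁴ J·s)
f₀ = 1.1002e+15 Hz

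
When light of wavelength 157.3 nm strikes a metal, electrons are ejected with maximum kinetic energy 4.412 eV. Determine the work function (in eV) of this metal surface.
3.47 eV

From Einstein's photoelectric equation: KE_max = hf - φ = hc/λ - φ

Rearranging for φ:
φ = hc/λ - KE_max

Calculate photon energy:
E_photon = hc/λ = 7.8820 eV

Therefore:
φ = 7.8820 - 4.412 = 3.47 eV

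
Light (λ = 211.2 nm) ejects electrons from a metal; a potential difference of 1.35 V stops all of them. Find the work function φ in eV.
4.52 eV

The stopping potential gives the maximum kinetic energy: KE_max = eV_s = 1.35 eV

From Einstein's photoelectric equation: KE_max = hc/λ - φ
Rearranging: φ = hc/λ - KE_max

Calculate photon energy:
E_photon = hc/λ = (6.626×10⁻³⁴ J·s)(3×10⁸ m/s) / (211.2×10⁻⁹ m) = 5.8705 eV

Therefore:
φ = 5.8705 - 1.35 = 4.52 eV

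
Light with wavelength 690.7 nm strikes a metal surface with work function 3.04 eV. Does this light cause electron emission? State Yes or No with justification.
No

For photoemission, the photon energy must exceed the work function.

Photon energy: E = hc/λ = 1.7951 eV
Work function: φ = 3.04 eV

Since E_photon (1.7951 eV) < φ (3.04 eV), photoemission will NOT occur.
The threshold wavelength is λ₀ = hc/φ = 407.8 nm.
Since 690.7 nm > 407.8 nm, the photons lack sufficient energy.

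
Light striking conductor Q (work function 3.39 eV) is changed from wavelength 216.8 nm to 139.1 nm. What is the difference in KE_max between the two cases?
3.1945 eV

Using Einstein's equation: KE_max = hc/λ - φ

For λ₁ = 216.8 nm:
KE₁ = hc/λ₁ - φ = 5.7188 - 3.39 = 2.3288 eV

For λ₂ = 139.1 nm:
KE₂ = hc/λ₂ - φ = 8.9133 - 3.39 = 5.5233 eV

Change in KE:
ΔKE = KE₂ - KE₁ = 5.5233 - 2.3288 = 3.1945 eV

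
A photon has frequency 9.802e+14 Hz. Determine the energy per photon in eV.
4.0538 eV

Using E = hf:

E = hf = (6.626×10⁻³⁴ J·s)(9.802e+14 Hz)
E = 4.0538 eV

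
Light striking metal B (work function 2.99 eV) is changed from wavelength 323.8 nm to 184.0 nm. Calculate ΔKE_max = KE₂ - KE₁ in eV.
2.9092 eV

Using Einstein's equation: KE_max = hc/λ - φ

For λ₁ = 323.8 nm:
KE₁ = hc/λ₁ - φ = 3.8290 - 2.99 = 0.8390 eV

For λ₂ = 184.0 nm:
KE₂ = hc/λ₂ - φ = 6.7383 - 2.99 = 3.7483 eV

Change in KE:
ΔKE = KE₂ - KE₁ = 3.7483 - 0.8390 = 2.9092 eV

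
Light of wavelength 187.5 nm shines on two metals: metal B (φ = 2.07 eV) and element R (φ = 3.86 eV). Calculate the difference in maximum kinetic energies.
1.7900 eV

Using KE_max = hc/λ - φ for each metal:

Photon energy: E = hc/λ = 6.6125 eV

For metal B (φ₁ = 2.07 eV):
KE₁ = E - φ₁ = 6.6125 - 2.07 = 4.5425 eV

For element R (φ₂ = 3.86 eV):
KE₂ = E - φ₂ = 6.6125 - 3.86 = 2.7525 eV

Difference:
ΔKE = KE₁ - KE₂ = 4.5425 - 2.7525 = 1.7900 eV

Note: The difference equals the difference in work functions: 3.86 - 2.07 = 1.79 eV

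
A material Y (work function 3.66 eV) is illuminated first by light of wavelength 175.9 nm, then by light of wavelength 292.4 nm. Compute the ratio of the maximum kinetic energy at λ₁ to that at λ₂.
5.8401

Using Einstein's equation: KE_max = hc/λ - φ

For λ₁ = 175.9 nm:
E₁ = hc/λ₁ = 7.0486 eV
KE₁ = E₁ - φ = 7.0486 - 3.66 = 3.3886 eV

For λ₂ = 292.4 nm:
E₂ = hc/λ₂ = 4.2402 eV
KE₂ = E₂ - φ = 4.2402 - 3.66 = 0.5802 eV

Ratio: KE₁/KE₂ = 3.3886/0.5802 = 5.8401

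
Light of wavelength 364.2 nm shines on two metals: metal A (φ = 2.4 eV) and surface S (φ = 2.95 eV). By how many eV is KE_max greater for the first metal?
0.5500 eV

Using KE_max = hc/λ - φ for each metal:

Photon energy: E = hc/λ = 3.4043 eV

For metal A (φ₁ = 2.4 eV):
KE₁ = E - φ₁ = 3.4043 - 2.4 = 1.0043 eV

For surface S (φ₂ = 2.95 eV):
KE₂ = E - φ₂ = 3.4043 - 2.95 = 0.4543 eV

Difference:
ΔKE = KE₁ - KE₂ = 1.0043 - 0.4543 = 0.5500 eV

Note: The difference equals the difference in work functions: 2.95 - 2.4 = 0.55 eV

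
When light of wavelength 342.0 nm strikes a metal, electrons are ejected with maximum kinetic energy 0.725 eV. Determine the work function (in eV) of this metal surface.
2.90 eV

From Einstein's photoelectric equation: KE_max = hf - φ = hc/λ - φ

Rearranging for φ:
φ = hc/λ - KE_max

Calculate photon energy:
E_photon = hc/λ = 3.6253 eV

Therefore:
φ = 3.6253 - 0.725 = 2.90 eV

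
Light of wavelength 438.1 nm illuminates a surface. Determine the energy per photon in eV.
2.8300 eV

Using E = hf = hc/λ:

E = hc/λ = (6.626×10⁻³⁴ J·s)(3×10⁸ m/s) / (438.1×10⁻⁹ m)
E = 2.8300 eV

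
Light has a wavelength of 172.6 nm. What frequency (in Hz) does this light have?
1.7369e+15 Hz

Using the wave equation: c = fλ

Solving for frequency:
f = c/λ = (3×10⁸ m/s) / (172.6×10⁻⁹ m)
f = 1.7369e+15 Hz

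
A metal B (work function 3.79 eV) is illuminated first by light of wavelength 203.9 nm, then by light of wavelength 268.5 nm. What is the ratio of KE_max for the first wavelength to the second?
2.7676

Using Einstein's equation: KE_max = hc/λ - φ

For λ₁ = 203.9 nm:
E₁ = hc/λ₁ = 6.0806 eV
KE₁ = E₁ - φ = 6.0806 - 3.79 = 2.2906 eV

For λ₂ = 268.5 nm:
E₂ = hc/λ₂ = 4.6177 eV
KE₂ = E₂ - φ = 4.6177 - 3.79 = 0.8277 eV

Ratio: KE₁/KE₂ = 2.2906/0.8277 = 2.7676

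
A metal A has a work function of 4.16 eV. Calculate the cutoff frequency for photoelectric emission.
1.0059e+15 Hz

The threshold frequency is when the photon energy equals the work function:
hf₀ = φ

Solving for f₀:
f₀ = φ/h = (4.16 eV × 1.602×10⁻¹⁹ J/eV) / (6.626×10⁻³⁴ J·s)
f₀ = 1.0059e+15 Hz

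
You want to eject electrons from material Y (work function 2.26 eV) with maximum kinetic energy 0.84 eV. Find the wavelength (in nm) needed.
399.95 nm

From Einstein's equation: KE_max = hc/λ - φ

Rearranging for λ:
hc/λ = KE_max + φ
λ = hc/(KE_max + φ)

Required photon energy:
E_photon = KE_max + φ = 0.84 + 2.26 = 3.10 eV

Required wavelength:
λ = hc/E_photon = (6.626×10⁻³⁴)(3×10⁸) / (3.10 × 1.602×10⁻¹⁹)
λ = 399.95 nm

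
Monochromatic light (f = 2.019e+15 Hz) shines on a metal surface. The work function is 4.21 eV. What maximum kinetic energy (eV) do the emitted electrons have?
4.1399 eV

Using Einstein's photoelectric equation: KE_max = hf - φ

First, calculate the photon energy:
E_photon = hf = (6.626×10⁻³⁴ J·s)(2.019e+15 Hz)
E_photon = 8.3499 eV

Then, the maximum kinetic energy:
KE_max = E_photon - φ = 8.3499 eV - 4.21 eV = 4.1399 eV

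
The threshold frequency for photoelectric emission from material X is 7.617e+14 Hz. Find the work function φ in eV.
3.15 eV

At the threshold frequency, photon energy equals work function:
φ = hf₀

Calculating:
φ = (6.626×10⁻³⁴ J·s)(7.617e+14 Hz)
φ = 3.15 eV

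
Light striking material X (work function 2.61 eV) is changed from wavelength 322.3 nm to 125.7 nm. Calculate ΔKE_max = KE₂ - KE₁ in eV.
6.0166 eV

Using Einstein's equation: KE_max = hc/λ - φ

For λ₁ = 322.3 nm:
KE₁ = hc/λ₁ - φ = 3.8469 - 2.61 = 1.2369 eV

For λ₂ = 125.7 nm:
KE₂ = hc/λ₂ - φ = 9.8635 - 2.61 = 7.2535 eV

Change in KE:
ΔKE = KE₂ - KE₁ = 7.2535 - 1.2369 = 6.0166 eV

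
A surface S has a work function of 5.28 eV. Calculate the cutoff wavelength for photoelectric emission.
234.82 nm

The threshold wavelength is when the photon energy equals the work function:
hc/λ₀ = φ

Solving for λ₀:
λ₀ = hc/φ = (6.626×10⁻³⁴ J·s)(3×10⁸ m/s) / (5.28 eV × 1.602×10⁻¹⁹ J/eV)
λ₀ = 234.82 nm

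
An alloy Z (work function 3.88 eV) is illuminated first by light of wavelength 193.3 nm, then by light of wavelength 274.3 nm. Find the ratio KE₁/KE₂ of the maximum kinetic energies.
3.9594

Using Einstein's equation: KE_max = hc/λ - φ

For λ₁ = 193.3 nm:
E₁ = hc/λ₁ = 6.4141 eV
KE₁ = E₁ - φ = 6.4141 - 3.88 = 2.5341 eV

For λ₂ = 274.3 nm:
E₂ = hc/λ₂ = 4.5200 eV
KE₂ = E₂ - φ = 4.5200 - 3.88 = 0.6400 eV

Ratio: KE₁/KE₂ = 2.5341/0.6400 = 3.9594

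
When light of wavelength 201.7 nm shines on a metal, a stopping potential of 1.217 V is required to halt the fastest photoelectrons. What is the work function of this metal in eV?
4.93 eV

The stopping potential gives the maximum kinetic energy: KE_max = eV_s = 1.217 eV

From Einstein's photoelectric equation: KE_max = hc/λ - φ
Rearranging: φ = hc/λ - KE_max

Calculate photon energy:
E_photon = hc/λ = (6.626×10⁻³⁴ J·s)(3×10⁸ m/s) / (201.7×10⁻⁹ m) = 6.1470 eV

Therefore:
φ = 6.1470 - 1.217 = 4.93 eV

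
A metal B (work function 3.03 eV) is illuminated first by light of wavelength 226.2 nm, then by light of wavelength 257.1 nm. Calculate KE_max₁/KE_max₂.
1.3675

Using Einstein's equation: KE_max = hc/λ - φ

For λ₁ = 226.2 nm:
E₁ = hc/λ₁ = 5.4812 eV
KE₁ = E₁ - φ = 5.4812 - 3.03 = 2.4512 eV

For λ₂ = 257.1 nm:
E₂ = hc/λ₂ = 4.8224 eV
KE₂ = E₂ - φ = 4.8224 - 3.03 = 1.7924 eV

Ratio: KE₁/KE₂ = 2.4512/1.7924 = 1.3675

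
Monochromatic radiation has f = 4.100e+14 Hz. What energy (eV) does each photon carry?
1.6956 eV

Using E = hf:

E = hf = (6.626×10⁻³⁴ J·s)(4.100e+14 Hz)
E = 1.6956 eV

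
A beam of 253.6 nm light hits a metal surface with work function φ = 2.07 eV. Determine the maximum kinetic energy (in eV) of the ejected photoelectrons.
2.8190 eV

Using Einstein's photoelectric equation: KE_max = hf - φ = hc/λ - φ

First, calculate the photon energy:
E_photon = hc/λ = (6.626×10⁻³⁴ J·s)(3×10⁸ m/s) / (253.6×10⁻⁹ m)
E_photon = 4.8890 eV

Then, the maximum kinetic energy:
KE_max = E_photon - φ = 4.8890 eV - 2.07 eV = 2.8190 eV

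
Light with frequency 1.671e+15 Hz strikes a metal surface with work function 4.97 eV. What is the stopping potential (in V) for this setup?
1.9407 V

The stopping potential V_s satisfies: eV_s = KE_max

First, find KE_max using Einstein's equation:
E_photon = hf = (6.626×10⁻³⁴ J·s)(1.671e+15 Hz) = 6.9107 eV
KE_max = E_photon - φ = 6.9107 - 4.97 = 1.9407 eV

Since eV_s = KE_max:
V_s = KE_max/e = 1.9407 V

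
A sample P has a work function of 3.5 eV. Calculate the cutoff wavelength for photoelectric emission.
354.24 nm

The threshold wavelength is when the photon energy equals the work function:
hc/λ₀ = φ

Solving for λ₀:
λ₀ = hc/φ = (6.626×10⁻³⁴ J·s)(3×10⁸ m/s) / (3.5 eV × 1.602×10⁻¹⁹ J/eV)
λ₀ = 354.24 nm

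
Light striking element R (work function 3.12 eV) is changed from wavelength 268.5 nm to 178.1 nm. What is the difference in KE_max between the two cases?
2.3438 eV

Using Einstein's equation: KE_max = hc/λ - φ

For λ₁ = 268.5 nm:
KE₁ = hc/λ₁ - φ = 4.6177 - 3.12 = 1.4977 eV

For λ₂ = 178.1 nm:
KE₂ = hc/λ₂ - φ = 6.9615 - 3.12 = 3.8415 eV

Change in KE:
ΔKE = KE₂ - KE₁ = 3.8415 - 1.4977 = 2.3438 eV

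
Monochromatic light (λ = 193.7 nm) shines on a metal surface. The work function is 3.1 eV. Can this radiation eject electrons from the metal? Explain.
Yes

For photoemission, the photon energy must exceed the work function.

Photon energy: E = hc/λ = 6.4008 eV
Work function: φ = 3.1 eV

Since E_photon (6.4008 eV) > φ (3.1 eV), photoemission WILL occur.
The threshold wavelength is λ₀ = hc/φ = 399.9 nm.
Since 193.7 nm < 399.9 nm, the light has sufficient energy.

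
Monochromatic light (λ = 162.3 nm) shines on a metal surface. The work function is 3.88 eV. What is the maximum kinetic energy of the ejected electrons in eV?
3.7592 eV

Using Einstein's photoelectric equation: KE_max = hf - φ = hc/λ - φ

First, calculate the photon energy:
E_photon = hc/λ = (6.626×10⁻³⁴ J·s)(3×10⁸ m/s) / (162.3×10⁻⁹ m)
E_photon = 7.6392 eV

Then, the maximum kinetic energy:
KE_max = E_photon - φ = 7.6392 eV - 3.88 eV = 3.7592 eV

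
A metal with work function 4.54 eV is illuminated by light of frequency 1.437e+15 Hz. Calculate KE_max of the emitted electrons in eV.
1.4030 eV

Using Einstein's photoelectric equation: KE_max = hf - φ

First, calculate the photon energy:
E_photon = hf = (6.626×10⁻³⁴ J·s)(1.437e+15 Hz)
E_photon = 5.9430 eV

Then, the maximum kinetic energy:
KE_max = E_photon - φ = 5.9430 eV - 4.54 eV = 1.4030 eV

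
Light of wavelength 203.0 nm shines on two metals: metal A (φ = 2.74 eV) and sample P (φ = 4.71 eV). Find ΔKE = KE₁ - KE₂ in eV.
1.9700 eV

Using KE_max = hc/λ - φ for each metal:

Photon energy: E = hc/λ = 6.1076 eV

For metal A (φ₁ = 2.74 eV):
KE₁ = E - φ₁ = 6.1076 - 2.74 = 3.3676 eV

For sample P (φ₂ = 4.71 eV):
KE₂ = E - φ₂ = 6.1076 - 4.71 = 1.3976 eV

Difference:
ΔKE = KE₁ - KE₂ = 3.3676 - 1.3976 = 1.9700 eV

Note: The difference equals the difference in work functions: 4.71 - 2.74 = 1.97 eV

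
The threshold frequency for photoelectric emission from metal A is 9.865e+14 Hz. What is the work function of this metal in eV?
4.08 eV

At the threshold frequency, photon energy equals work function:
φ = hf₀

Calculating:
φ = (6.626×10⁻³⁴ J·s)(9.865e+14 Hz)
φ = 4.08 eV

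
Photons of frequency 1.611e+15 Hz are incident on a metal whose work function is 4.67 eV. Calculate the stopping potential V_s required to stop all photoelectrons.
1.9926 V

The stopping potential V_s satisfies: eV_s = KE_max

First, find KE_max using Einstein's equation:
E_photon = hf = (6.626×10⁻³⁴ J·s)(1.611e+15 Hz) = 6.6626 eV
KE_max = E_photon - φ = 6.6626 - 4.67 = 1.9926 eV

Since eV_s = KE_max:
V_s = KE_max/e = 1.9926 V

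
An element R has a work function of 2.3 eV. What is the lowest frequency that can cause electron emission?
5.5614e+14 Hz

The threshold frequency is when the photon energy equals the work function:
hf₀ = φ

Solving for f₀:
f₀ = φ/h = (2.3 eV × 1.602×10⁻¹⁹ J/eV) / (6.626×10⁻³⁴ J·s)
f₀ = 5.5614e+14 Hz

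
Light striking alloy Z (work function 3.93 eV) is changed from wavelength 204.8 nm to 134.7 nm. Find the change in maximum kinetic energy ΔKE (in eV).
3.1506 eV

Using Einstein's equation: KE_max = hc/λ - φ

For λ₁ = 204.8 nm:
KE₁ = hc/λ₁ - φ = 6.0539 - 3.93 = 2.1239 eV

For λ₂ = 134.7 nm:
KE₂ = hc/λ₂ - φ = 9.2045 - 3.93 = 5.2745 eV

Change in KE:
ΔKE = KE₂ - KE₁ = 5.2745 - 2.1239 = 3.1506 eV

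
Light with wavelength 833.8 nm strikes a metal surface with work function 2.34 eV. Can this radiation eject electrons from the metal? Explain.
No

For photoemission, the photon energy must exceed the work function.

Photon energy: E = hc/λ = 1.4870 eV
Work function: φ = 2.34 eV

Since E_photon (1.4870 eV) < φ (2.34 eV), photoemission will NOT occur.
The threshold wavelength is λ₀ = hc/φ = 529.8 nm.
Since 833.8 nm > 529.8 nm, the photons lack sufficient energy.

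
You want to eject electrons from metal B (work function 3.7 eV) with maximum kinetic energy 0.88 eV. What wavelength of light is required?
270.71 nm

From Einstein's equation: KE_max = hc/λ - φ

Rearranging for λ:
hc/λ = KE_max + φ
λ = hc/(KE_max + φ)

Required photon energy:
E_photon = KE_max + φ = 0.88 + 3.7 = 4.58 eV

Required wavelength:
λ = hc/E_photon = (6.626×10⁻³⁴)(3×10⁸) / (4.58 × 1.602×10⁻¹⁹)
λ = 270.71 nm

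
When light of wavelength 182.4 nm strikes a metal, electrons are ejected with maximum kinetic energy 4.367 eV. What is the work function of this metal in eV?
2.43 eV

From Einstein's photoelectric equation: KE_max = hf - φ = hc/λ - φ

Rearranging for φ:
φ = hc/λ - KE_max

Calculate photon energy:
E_photon = hc/λ = 6.7974 eV

Therefore:
φ = 6.7974 - 4.367 = 2.43 eV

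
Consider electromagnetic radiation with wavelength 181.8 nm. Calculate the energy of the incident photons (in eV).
6.8198 eV

Using E = hf = hc/λ:

E = hc/λ = (6.626×10⁻³⁴ J·s)(3×10⁸ m/s) / (181.8×10⁻⁹ m)
E = 6.8198 eV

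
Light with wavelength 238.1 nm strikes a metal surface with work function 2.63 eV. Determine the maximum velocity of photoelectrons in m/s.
9.5214e+05 m/s

First, find the maximum kinetic energy:
E_photon = hc/λ = 5.2072 eV
KE_max = E_photon - φ = 5.2072 - 2.63 = 2.5772 eV

Convert to Joules: KE_max = 2.5772 × 1.602×10⁻¹⁹ J = 4.1292e-19 J

Then use KE = ½mv² to find velocity:
v = √(2·KE/m) = √(2 × 4.1292e-19 J / 9.109e-31 kg)
v = 9.5214e+05 m/s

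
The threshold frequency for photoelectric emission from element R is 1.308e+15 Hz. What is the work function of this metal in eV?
5.41 eV

At the threshold frequency, photon energy equals work function:
φ = hf₀

Calculating:
φ = (6.626×10⁻³⁴ J·s)(1.308e+15 Hz)
φ = 5.41 eV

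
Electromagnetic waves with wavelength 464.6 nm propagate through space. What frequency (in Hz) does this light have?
6.4527e+14 Hz

Using the wave equation: c = fλ

Solving for frequency:
f = c/λ = (3×10⁸ m/s) / (464.6×10⁻⁹ m)
f = 6.4527e+14 Hz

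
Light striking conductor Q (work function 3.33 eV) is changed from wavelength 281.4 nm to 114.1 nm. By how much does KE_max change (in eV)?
6.4603 eV

Using Einstein's equation: KE_max = hc/λ - φ

For λ₁ = 281.4 nm:
KE₁ = hc/λ₁ - φ = 4.4060 - 3.33 = 1.0760 eV

For λ₂ = 114.1 nm:
KE₂ = hc/λ₂ - φ = 10.8663 - 3.33 = 7.5363 eV

Change in KE:
ΔKE = KE₂ - KE₁ = 7.5363 - 1.0760 = 6.4603 eV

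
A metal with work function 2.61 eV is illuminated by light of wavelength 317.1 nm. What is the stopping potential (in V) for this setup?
1.2999 V

The stopping potential V_s satisfies: eV_s = KE_max

First, find KE_max using Einstein's equation:
E_photon = hc/λ = 3.9099 eV
KE_max = E_photon - φ = 3.9099 - 2.61 = 1.2999 eV

Since eV_s = KE_max:
V_s = KE_max/e = 1.2999 V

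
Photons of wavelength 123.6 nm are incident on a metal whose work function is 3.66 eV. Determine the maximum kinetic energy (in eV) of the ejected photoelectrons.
6.3711 eV

Using Einstein's photoelectric equation: KE_max = hf - φ = hc/λ - φ

First, calculate the photon energy:
E_photon = hc/λ = (6.626×10⁻³⁴ J·s)(3×10⁸ m/s) / (123.6×10⁻⁹ m)
E_photon = 10.0311 eV

Then, the maximum kinetic energy:
KE_max = E_photon - φ = 10.0311 eV - 3.66 eV = 6.3711 eV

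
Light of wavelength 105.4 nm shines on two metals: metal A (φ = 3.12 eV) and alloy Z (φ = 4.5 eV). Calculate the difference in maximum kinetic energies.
1.3800 eV

Using KE_max = hc/λ - φ for each metal:

Photon energy: E = hc/λ = 11.7632 eV

For metal A (φ₁ = 3.12 eV):
KE₁ = E - φ₁ = 11.7632 - 3.12 = 8.6432 eV

For alloy Z (φ₂ = 4.5 eV):
KE₂ = E - φ₂ = 11.7632 - 4.5 = 7.2632 eV

Difference:
ΔKE = KE₁ - KE₂ = 8.6432 - 7.2632 = 1.3800 eV

Note: The difference equals the difference in work functions: 4.5 - 3.12 = 1.38 eV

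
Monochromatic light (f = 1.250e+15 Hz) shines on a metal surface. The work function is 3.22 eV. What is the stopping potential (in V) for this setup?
1.9496 V

The stopping potential V_s satisfies: eV_s = KE_max

First, find KE_max using Einstein's equation:
E_photon = hf = (6.626×10⁻³⁴ J·s)(1.250e+15 Hz) = 5.1696 eV
KE_max = E_photon - φ = 5.1696 - 3.22 = 1.9496 eV

Since eV_s = KE_max:
V_s = KE_max/e = 1.9496 V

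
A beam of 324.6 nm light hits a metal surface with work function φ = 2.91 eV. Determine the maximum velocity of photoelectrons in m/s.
5.6565e+05 m/s

First, find the maximum kinetic energy:
E_photon = hc/λ = 3.8196 eV
KE_max = E_photon - φ = 3.8196 - 2.91 = 0.9096 eV

Convert to Joules: KE_max = 0.9096 × 1.602×10⁻¹⁹ J = 1.4573e-19 J

Then use KE = ½mv² to find velocity:
v = √(2·KE/m) = √(2 × 1.4573e-19 J / 9.109e-31 kg)
v = 5.6565e+05 m/s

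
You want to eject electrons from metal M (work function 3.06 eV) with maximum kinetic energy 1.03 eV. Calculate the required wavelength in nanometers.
303.14 nm

From Einstein's equation: KE_max = hc/λ - φ

Rearranging for λ:
hc/λ = KE_max + φ
λ = hc/(KE_max + φ)

Required photon energy:
E_photon = KE_max + φ = 1.03 + 3.06 = 4.09 eV

Required wavelength:
λ = hc/E_photon = (6.626×10⁻³⁴)(3×10⁸) / (4.09 × 1.602×10⁻¹⁹)
λ = 303.14 nm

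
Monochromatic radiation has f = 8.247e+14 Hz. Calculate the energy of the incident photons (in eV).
3.4107 eV

Using E = hf:

E = hf = (6.626×10⁻³⁴ J·s)(8.247e+14 Hz)
E = 3.4107 eV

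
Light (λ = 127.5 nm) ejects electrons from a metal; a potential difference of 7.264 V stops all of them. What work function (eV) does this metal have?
2.46 eV

The stopping potential gives the maximum kinetic energy: KE_max = eV_s = 7.264 eV

From Einstein's photoelectric equation: KE_max = hc/λ - φ
Rearranging: φ = hc/λ - KE_max

Calculate photon energy:
E_photon = hc/λ = (6.626×10⁻³⁴ J·s)(3×10⁸ m/s) / (127.5×10⁻⁹ m) = 9.7243 eV

Therefore:
φ = 9.7243 - 7.264 = 2.46 eV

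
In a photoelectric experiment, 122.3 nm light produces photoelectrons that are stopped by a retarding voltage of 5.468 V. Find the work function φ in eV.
4.67 eV

The stopping potential gives the maximum kinetic energy: KE_max = eV_s = 5.468 eV

From Einstein's photoelectric equation: KE_max = hc/λ - φ
Rearranging: φ = hc/λ - KE_max

Calculate photon energy:
E_photon = hc/λ = (6.626×10⁻³⁴ J·s)(3×10⁸ m/s) / (122.3×10⁻⁹ m) = 10.1377 eV

Therefore:
φ = 10.1377 - 5.468 = 4.67 eV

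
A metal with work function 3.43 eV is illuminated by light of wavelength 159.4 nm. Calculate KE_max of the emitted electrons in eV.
4.3482 eV

Using Einstein's photoelectric equation: KE_max = hf - φ = hc/λ - φ

First, calculate the photon energy:
E_photon = hc/λ = (6.626×10⁻³⁴ J·s)(3×10⁸ m/s) / (159.4×10⁻⁹ m)
E_photon = 7.7782 eV

Then, the maximum kinetic energy:
KE_max = E_photon - φ = 7.7782 eV - 3.43 eV = 4.3482 eV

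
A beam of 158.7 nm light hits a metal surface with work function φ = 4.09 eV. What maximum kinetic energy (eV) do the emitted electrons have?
3.7225 eV

Using Einstein's photoelectric equation: KE_max = hf - φ = hc/λ - φ

First, calculate the photon energy:
E_photon = hc/λ = (6.626×10⁻³⁴ J·s)(3×10⁸ m/s) / (158.7×10⁻⁹ m)
E_photon = 7.8125 eV

Then, the maximum kinetic energy:
KE_max = E_photon - φ = 7.8125 eV - 4.09 eV = 3.7225 eV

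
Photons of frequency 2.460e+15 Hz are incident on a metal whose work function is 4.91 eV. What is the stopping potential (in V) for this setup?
5.2637 V

The stopping potential V_s satisfies: eV_s = KE_max

First, find KE_max using Einstein's equation:
E_photon = hf = (6.626×10⁻³⁴ J·s)(2.460e+15 Hz) = 10.1737 eV
KE_max = E_photon - φ = 10.1737 - 4.91 = 5.2637 eV

Since eV_s = KE_max:
V_s = KE_max/e = 5.2637 V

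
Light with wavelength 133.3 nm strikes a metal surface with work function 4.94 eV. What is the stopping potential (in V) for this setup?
4.3611 V

The stopping potential V_s satisfies: eV_s = KE_max

First, find KE_max using Einstein's equation:
E_photon = hc/λ = 9.3011 eV
KE_max = E_photon - φ = 9.3011 - 4.94 = 4.3611 eV

Since eV_s = KE_max:
V_s = KE_max/e = 4.3611 V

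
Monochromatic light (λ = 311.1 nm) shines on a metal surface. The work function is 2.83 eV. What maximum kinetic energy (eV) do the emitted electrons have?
1.1553 eV

Using Einstein's photoelectric equation: KE_max = hf - φ = hc/λ - φ

First, calculate the photon energy:
E_photon = hc/λ = (6.626×10⁻³⁴ J·s)(3×10⁸ m/s) / (311.1×10⁻⁹ m)
E_photon = 3.9853 eV

Then, the maximum kinetic energy:
KE_max = E_photon - φ = 3.9853 eV - 2.83 eV = 1.1553 eV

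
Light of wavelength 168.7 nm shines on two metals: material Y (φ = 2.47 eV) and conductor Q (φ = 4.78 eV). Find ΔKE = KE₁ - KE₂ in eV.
2.3100 eV

Using KE_max = hc/λ - φ for each metal:

Photon energy: E = hc/λ = 7.3494 eV

For material Y (φ₁ = 2.47 eV):
KE₁ = E - φ₁ = 7.3494 - 2.47 = 4.8794 eV

For conductor Q (φ₂ = 4.78 eV):
KE₂ = E - φ₂ = 7.3494 - 4.78 = 2.5694 eV

Difference:
ΔKE = KE₁ - KE₂ = 4.8794 - 2.5694 = 2.3100 eV

Note: The difference equals the difference in work functions: 4.78 - 2.47 = 2.31 eV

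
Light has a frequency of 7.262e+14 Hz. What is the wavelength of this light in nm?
412.82 nm

Using the wave equation: c = fλ

Solving for wavelength:
λ = c/f = (3×10⁸ m/s) / (7.262e+14 Hz)
λ = 412.82 nm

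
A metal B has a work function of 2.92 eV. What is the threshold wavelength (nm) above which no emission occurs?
424.60 nm

The threshold wavelength is when the photon energy equals the work function:
hc/λ₀ = φ

Solving for λ₀:
λ₀ = hc/φ = (6.626×10⁻³⁴ J·s)(3×10⁸ m/s) / (2.92 eV × 1.602×10⁻¹⁹ J/eV)
λ₀ = 424.60 nm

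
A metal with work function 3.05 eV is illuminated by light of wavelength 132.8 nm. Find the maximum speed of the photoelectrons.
1.4870e+06 m/s

First, find the maximum kinetic energy:
E_photon = hc/λ = 9.3362 eV
KE_max = E_photon - φ = 9.3362 - 3.05 = 6.2862 eV

Convert to Joules: KE_max = 6.2862 × 1.602×10⁻¹⁹ J = 1.0072e-18 J

Then use KE = ½mv² to find velocity:
v = √(2·KE/m) = √(2 × 1.0072e-18 J / 9.109e-31 kg)
v = 1.4870e+06 m/s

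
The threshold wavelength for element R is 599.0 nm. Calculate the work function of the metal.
2.07 eV

At the threshold wavelength, photon energy equals work function:
φ = hc/λ₀

Calculating:
φ = (6.626×10⁻³⁴ J·s)(3×10⁸ m/s) / (599.0×10⁻⁹ m)
φ = 2.07 eV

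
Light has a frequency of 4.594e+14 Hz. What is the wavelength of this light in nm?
652.57 nm

Using the wave equation: c = fλ

Solving for wavelength:
λ = c/f = (3×10⁸ m/s) / (4.594e+14 Hz)
λ = 652.57 nm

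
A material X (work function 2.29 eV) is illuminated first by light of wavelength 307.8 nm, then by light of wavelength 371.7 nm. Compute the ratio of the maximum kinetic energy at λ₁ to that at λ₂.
1.6623

Using Einstein's equation: KE_max = hc/λ - φ

For λ₁ = 307.8 nm:
E₁ = hc/λ₁ = 4.0281 eV
KE₁ = E₁ - φ = 4.0281 - 2.29 = 1.7381 eV

For λ₂ = 371.7 nm:
E₂ = hc/λ₂ = 3.3356 eV
KE₂ = E₂ - φ = 3.3356 - 2.29 = 1.0456 eV

Ratio: KE₁/KE₂ = 1.7381/1.0456 = 1.6623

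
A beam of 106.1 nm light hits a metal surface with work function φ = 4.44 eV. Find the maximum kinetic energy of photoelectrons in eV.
7.2456 eV

Using Einstein's photoelectric equation: KE_max = hf - φ = hc/λ - φ

First, calculate the photon energy:
E_photon = hc/λ = (6.626×10⁻³⁴ J·s)(3×10⁸ m/s) / (106.1×10⁻⁹ m)
E_photon = 11.6856 eV

Then, the maximum kinetic energy:
KE_max = E_photon - φ = 11.6856 eV - 4.44 eV = 7.2456 eV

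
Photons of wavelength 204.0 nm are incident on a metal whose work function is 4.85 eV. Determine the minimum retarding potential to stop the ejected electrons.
1.2277 V

The stopping potential V_s satisfies: eV_s = KE_max

First, find KE_max using Einstein's equation:
E_photon = hc/λ = 6.0777 eV
KE_max = E_photon - φ = 6.0777 - 4.85 = 1.2277 eV

Since eV_s = KE_max:
V_s = KE_max/e = 1.2277 V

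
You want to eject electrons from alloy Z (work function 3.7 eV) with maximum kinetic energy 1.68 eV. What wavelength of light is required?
230.45 nm

From Einstein's equation: KE_max = hc/λ - φ

Rearranging for λ:
hc/λ = KE_max + φ
λ = hc/(KE_max + φ)

Required photon energy:
E_photon = KE_max + φ = 1.68 + 3.7 = 5.38 eV

Required wavelength:
λ = hc/E_photon = (6.626×10⁻³⁴)(3×10⁸) / (5.38 × 1.602×10⁻¹⁹)
λ = 230.45 nm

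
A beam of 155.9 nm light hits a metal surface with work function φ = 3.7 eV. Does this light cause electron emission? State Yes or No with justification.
Yes

For photoemission, the photon energy must exceed the work function.

Photon energy: E = hc/λ = 7.9528 eV
Work function: φ = 3.7 eV

Since E_photon (7.9528 eV) > φ (3.7 eV), photoemission WILL occur.
The threshold wavelength is λ₀ = hc/φ = 335.1 nm.
Since 155.9 nm < 335.1 nm, the light has sufficient energy.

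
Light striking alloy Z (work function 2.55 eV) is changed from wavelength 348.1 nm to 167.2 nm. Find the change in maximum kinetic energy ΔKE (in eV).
3.8536 eV

Using Einstein's equation: KE_max = hc/λ - φ

For λ₁ = 348.1 nm:
KE₁ = hc/λ₁ - φ = 3.5617 - 2.55 = 1.0117 eV

For λ₂ = 167.2 nm:
KE₂ = hc/λ₂ - φ = 7.4153 - 2.55 = 4.8653 eV

Change in KE:
ΔKE = KE₂ - KE₁ = 4.8653 - 1.0117 = 3.8536 eV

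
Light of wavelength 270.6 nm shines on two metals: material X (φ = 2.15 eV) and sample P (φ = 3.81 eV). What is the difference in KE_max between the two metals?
1.6600 eV

Using KE_max = hc/λ - φ for each metal:

Photon energy: E = hc/λ = 4.5818 eV

For material X (φ₁ = 2.15 eV):
KE₁ = E - φ₁ = 4.5818 - 2.15 = 2.4318 eV

For sample P (φ₂ = 3.81 eV):
KE₂ = E - φ₂ = 4.5818 - 3.81 = 0.7718 eV

Difference:
ΔKE = KE₁ - KE₂ = 2.4318 - 0.7718 = 1.6600 eV

Note: The difference equals the difference in work functions: 3.81 - 2.15 = 1.66 eV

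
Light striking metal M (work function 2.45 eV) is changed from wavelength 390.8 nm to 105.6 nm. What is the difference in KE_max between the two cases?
8.5684 eV

Using Einstein's equation: KE_max = hc/λ - φ

For λ₁ = 390.8 nm:
KE₁ = hc/λ₁ - φ = 3.1726 - 2.45 = 0.7226 eV

For λ₂ = 105.6 nm:
KE₂ = hc/λ₂ - φ = 11.7409 - 2.45 = 9.2909 eV

Change in KE:
ΔKE = KE₂ - KE₁ = 9.2909 - 0.7226 = 8.5684 eV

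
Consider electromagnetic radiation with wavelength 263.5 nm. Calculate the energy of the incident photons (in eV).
4.7053 eV

Using E = hf = hc/λ:

E = hc/λ = (6.626×10⁻³⁴ J·s)(3×10⁸ m/s) / (263.5×10⁻⁹ m)
E = 4.7053 eV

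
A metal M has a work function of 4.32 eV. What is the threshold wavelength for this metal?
287.00 nm

The threshold wavelength is when the photon energy equals the work function:
hc/λ₀ = φ

Solving for λ₀:
λ₀ = hc/φ = (6.626×10⁻³⁴ J·s)(3×10⁸ m/s) / (4.32 eV × 1.602×10⁻¹⁹ J/eV)
λ₀ = 287.00 nm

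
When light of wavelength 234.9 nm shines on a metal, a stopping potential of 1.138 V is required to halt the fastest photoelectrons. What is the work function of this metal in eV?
4.14 eV

The stopping potential gives the maximum kinetic energy: KE_max = eV_s = 1.138 eV

From Einstein's photoelectric equation: KE_max = hc/λ - φ
Rearranging: φ = hc/λ - KE_max

Calculate photon energy:
E_photon = hc/λ = (6.626×10⁻³⁴ J·s)(3×10⁸ m/s) / (234.9×10⁻⁹ m) = 5.2782 eV

Therefore:
φ = 5.2782 - 1.138 = 4.14 eV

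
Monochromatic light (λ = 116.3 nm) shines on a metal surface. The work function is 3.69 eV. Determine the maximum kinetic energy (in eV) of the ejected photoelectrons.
6.9707 eV

Using Einstein's photoelectric equation: KE_max = hf - φ = hc/λ - φ

First, calculate the photon energy:
E_photon = hc/λ = (6.626×10⁻³⁴ J·s)(3×10⁸ m/s) / (116.3×10⁻⁹ m)
E_photon = 10.6607 eV

Then, the maximum kinetic energy:
KE_max = E_photon - φ = 10.6607 eV - 3.69 eV = 6.9707 eV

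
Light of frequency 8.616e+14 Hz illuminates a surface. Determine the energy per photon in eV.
3.5633 eV

Using E = hf:

E = hf = (6.626×10⁻³⁴ J·s)(8.616e+14 Hz)
E = 3.5633 eV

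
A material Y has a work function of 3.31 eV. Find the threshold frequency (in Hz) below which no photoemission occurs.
8.0035e+14 Hz

The threshold frequency is when the photon energy equals the work function:
hf₀ = φ

Solving for f₀:
f₀ = φ/h = (3.31 eV × 1.602×10⁻¹⁹ J/eV) / (6.626×10⁻³⁴ J·s)
f₀ = 8.0035e+14 Hz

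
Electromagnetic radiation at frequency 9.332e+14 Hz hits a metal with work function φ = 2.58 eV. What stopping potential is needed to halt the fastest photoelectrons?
1.2794 V

The stopping potential V_s satisfies: eV_s = KE_max

First, find KE_max using Einstein's equation:
E_photon = hf = (6.626×10⁻³⁴ J·s)(9.332e+14 Hz) = 3.8594 eV
KE_max = E_photon - φ = 3.8594 - 2.58 = 1.2794 eV

Since eV_s = KE_max:
V_s = KE_max/e = 1.2794 V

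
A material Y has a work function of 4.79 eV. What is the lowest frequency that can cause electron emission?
1.1582e+15 Hz

The threshold frequency is when the photon energy equals the work function:
hf₀ = φ

Solving for f₀:
f₀ = φ/h = (4.79 eV × 1.602×10⁻¹⁹ J/eV) / (6.626×10⁻³⁴ J·s)
f₀ = 1.1582e+15 Hz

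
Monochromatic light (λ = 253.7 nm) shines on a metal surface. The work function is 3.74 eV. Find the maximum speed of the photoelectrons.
6.3521e+05 m/s

First, find the maximum kinetic energy:
E_photon = hc/λ = 4.8870 eV
KE_max = E_photon - φ = 4.8870 - 3.74 = 1.1470 eV

Convert to Joules: KE_max = 1.1470 × 1.602×10⁻¹⁹ J = 1.8378e-19 J

Then use KE = ½mv² to find velocity:
v = √(2·KE/m) = √(2 × 1.8378e-19 J / 9.109e-31 kg)
v = 6.3521e+05 m/s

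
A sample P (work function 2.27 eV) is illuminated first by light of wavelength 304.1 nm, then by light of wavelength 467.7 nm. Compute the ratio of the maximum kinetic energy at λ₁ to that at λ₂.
4.7438

Using Einstein's equation: KE_max = hc/λ - φ

For λ₁ = 304.1 nm:
E₁ = hc/λ₁ = 4.0771 eV
KE₁ = E₁ - φ = 4.0771 - 2.27 = 1.8071 eV

For λ₂ = 467.7 nm:
E₂ = hc/λ₂ = 2.6509 eV
KE₂ = E₂ - φ = 2.6509 - 2.27 = 0.3809 eV

Ratio: KE₁/KE₂ = 1.8071/0.3809 = 4.7438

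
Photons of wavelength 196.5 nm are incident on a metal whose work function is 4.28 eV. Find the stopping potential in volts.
2.0296 V

The stopping potential V_s satisfies: eV_s = KE_max

First, find KE_max using Einstein's equation:
E_photon = hc/λ = 6.3096 eV
KE_max = E_photon - φ = 6.3096 - 4.28 = 2.0296 eV

Since eV_s = KE_max:
V_s = KE_max/e = 2.0296 V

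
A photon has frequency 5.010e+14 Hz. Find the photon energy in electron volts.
2.0720 eV

Using E = hf:

E = hf = (6.626×10⁻³⁴ J·s)(5.010e+14 Hz)
E = 2.0720 eV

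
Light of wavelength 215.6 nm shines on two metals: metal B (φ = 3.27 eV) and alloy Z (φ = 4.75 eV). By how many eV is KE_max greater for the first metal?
1.4800 eV

Using KE_max = hc/λ - φ for each metal:

Photon energy: E = hc/λ = 5.7507 eV

For metal B (φ₁ = 3.27 eV):
KE₁ = E - φ₁ = 5.7507 - 3.27 = 2.4807 eV

For alloy Z (φ₂ = 4.75 eV):
KE₂ = E - φ₂ = 5.7507 - 4.75 = 1.0007 eV

Difference:
ΔKE = KE₁ - KE₂ = 2.4807 - 1.0007 = 1.4800 eV

Note: The difference equals the difference in work functions: 4.75 - 3.27 = 1.48 eV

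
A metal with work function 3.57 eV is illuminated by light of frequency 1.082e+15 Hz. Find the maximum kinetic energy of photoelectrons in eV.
0.9048 eV

Using Einstein's photoelectric equation: KE_max = hf - φ

First, calculate the photon energy:
E_photon = hf = (6.626×10⁻³⁴ J·s)(1.082e+15 Hz)
E_photon = 4.4748 eV

Then, the maximum kinetic energy:
KE_max = E_photon - φ = 4.4748 eV - 3.57 eV = 0.9048 eV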